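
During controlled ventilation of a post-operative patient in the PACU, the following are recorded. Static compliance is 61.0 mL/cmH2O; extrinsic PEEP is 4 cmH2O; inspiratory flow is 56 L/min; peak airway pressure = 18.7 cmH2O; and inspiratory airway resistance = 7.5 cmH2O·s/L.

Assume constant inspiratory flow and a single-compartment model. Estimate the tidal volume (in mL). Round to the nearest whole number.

Flow: 56 L/min ÷ 60 = 0.9333 L/s.
Equation of motion (constant flow): PIP = Vt/C + R·V̇ + PEEP.
Vt/C = PIP − R·V̇ − PEEP = 18.7 − 7.0 − 4 = 7.7 cmH2O.
Vt = C × 7.7 = 61.0 × 7.7 = 469.7 mL.

470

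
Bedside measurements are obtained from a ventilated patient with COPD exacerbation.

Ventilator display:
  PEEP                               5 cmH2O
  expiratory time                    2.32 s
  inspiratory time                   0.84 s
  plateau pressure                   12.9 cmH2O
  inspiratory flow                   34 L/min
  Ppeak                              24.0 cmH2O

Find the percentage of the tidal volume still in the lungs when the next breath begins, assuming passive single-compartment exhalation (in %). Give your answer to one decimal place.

14.0

Flow: 34 L/min ÷ 60 = 0.5667 L/s.
Vt = flow × Ti = 0.5667 L/s × 0.84 s × 1000 mL/L = 476.03 mL.
R = (PIP − Pplat)/V̇ = (24.0 − 12.9) / 0.5667 = 11.1/0.5667 = 19.587 cmH2O·s/L.
C = Vt/(Pplat − PEEP) = 476.03 / (12.9 − 5) = 476.03/7.9 = 60.257 mL/cmH2O.
τ = R × C = 19.587 × 0.06026 L/cmH2O = 1.18 s.
Fraction remaining at end-expiration = e^(−Te/τ) = e^(−2.32/1.18) = 0.14 → 14.0%.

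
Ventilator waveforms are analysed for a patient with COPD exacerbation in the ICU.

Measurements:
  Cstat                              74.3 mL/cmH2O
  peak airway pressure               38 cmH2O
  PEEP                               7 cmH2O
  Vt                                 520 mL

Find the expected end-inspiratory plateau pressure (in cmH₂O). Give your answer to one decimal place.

Pplat = PEEP + Vt / Cstat = 7 + 520 / 74.3 = 7 + 6.999 = 13.999 cmH2O.

14.0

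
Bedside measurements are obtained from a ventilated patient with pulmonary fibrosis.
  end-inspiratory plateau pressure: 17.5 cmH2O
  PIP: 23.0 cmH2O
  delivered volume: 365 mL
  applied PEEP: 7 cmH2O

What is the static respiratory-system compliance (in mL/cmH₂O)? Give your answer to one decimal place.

34.8

Cstat = Vt / (Pplat − PEEP) = 365 / (17.5 − 7) = 365 / 10.5 = 34.762 mL/cmH2O.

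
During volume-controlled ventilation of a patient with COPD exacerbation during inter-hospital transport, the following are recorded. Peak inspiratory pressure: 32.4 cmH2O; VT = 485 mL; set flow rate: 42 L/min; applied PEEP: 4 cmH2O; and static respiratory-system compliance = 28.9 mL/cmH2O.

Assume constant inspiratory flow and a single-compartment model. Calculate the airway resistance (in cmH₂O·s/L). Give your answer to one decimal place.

16.6

Flow: 42 L/min ÷ 60 = 0.7 L/s.
Equation of motion (constant flow): PIP = Vt/C + R·V̇ + PEEP.
R·V̇ = PIP − Vt/C − PEEP = 32.4 − 485/28.9 − 4 = 32.4 − 16.782 − 4 = 11.618 cmH2O.
R = 11.618 / 0.7 = 16.597 cmH2O·s/L.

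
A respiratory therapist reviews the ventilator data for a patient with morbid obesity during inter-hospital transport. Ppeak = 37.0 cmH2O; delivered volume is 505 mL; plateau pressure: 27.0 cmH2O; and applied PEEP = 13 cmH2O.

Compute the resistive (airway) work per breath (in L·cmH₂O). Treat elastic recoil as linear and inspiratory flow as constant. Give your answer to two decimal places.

5.05

With constant inspiratory flow the resistive pressure is constant at PIP − Pplat = 37.0 − 27.0 = 10.0 cmH2O, so resistive work = 10.0 × 0.505 = 5.05 L·cmH2O.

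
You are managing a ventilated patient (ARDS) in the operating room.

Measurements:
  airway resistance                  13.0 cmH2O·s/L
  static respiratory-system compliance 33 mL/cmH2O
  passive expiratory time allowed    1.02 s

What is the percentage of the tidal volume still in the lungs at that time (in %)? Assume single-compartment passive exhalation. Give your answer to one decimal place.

9.3

τ = R × C = 13.0 × 33 mL/cmH2O = 13.0 × 0.033 L/cmH2O = 0.429 s.
Passive exhalation: V(t)/V₀ = e^(−t/τ) = e^(−1.02/0.429) = 0.09277.
Fraction remaining = 0.09277 → 9.277%.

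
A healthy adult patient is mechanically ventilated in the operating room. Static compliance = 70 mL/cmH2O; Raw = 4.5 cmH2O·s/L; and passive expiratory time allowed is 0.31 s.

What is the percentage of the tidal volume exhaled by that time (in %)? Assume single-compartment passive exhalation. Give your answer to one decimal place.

62.6

τ = R × C = 4.5 × 70 mL/cmH2O = 4.5 × 0.070 L/cmH2O = 0.315 s.
Passive exhalation: V(t)/V₀ = e^(−t/τ) = e^(−0.31/0.315) = 0.3738.
Fraction exhaled = 1 − 0.3738 = 0.6262 → 62.62%.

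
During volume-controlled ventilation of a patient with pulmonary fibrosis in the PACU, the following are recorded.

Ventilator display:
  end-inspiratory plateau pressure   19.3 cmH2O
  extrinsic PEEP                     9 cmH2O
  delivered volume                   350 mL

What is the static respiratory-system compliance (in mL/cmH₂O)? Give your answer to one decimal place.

34.0

Cstat = Vt / (Pplat − PEEP) = 350 / (19.3 − 9) = 350 / 10.3 = 33.981 mL/cmH2O.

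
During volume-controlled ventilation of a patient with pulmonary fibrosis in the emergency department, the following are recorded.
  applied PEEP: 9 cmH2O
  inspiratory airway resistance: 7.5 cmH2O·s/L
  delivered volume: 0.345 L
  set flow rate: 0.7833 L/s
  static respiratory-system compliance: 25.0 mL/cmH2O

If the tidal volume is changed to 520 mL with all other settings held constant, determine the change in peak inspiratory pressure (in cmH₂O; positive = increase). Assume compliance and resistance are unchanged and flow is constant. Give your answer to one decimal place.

7.0

PIP = Vt/C + R·V̇ + PEEP (constant-flow equation of motion).
Only the elastic term changes: ΔPIP = ΔVt / C = (520 − 345) / 25.0 = 7.0 cmH2O.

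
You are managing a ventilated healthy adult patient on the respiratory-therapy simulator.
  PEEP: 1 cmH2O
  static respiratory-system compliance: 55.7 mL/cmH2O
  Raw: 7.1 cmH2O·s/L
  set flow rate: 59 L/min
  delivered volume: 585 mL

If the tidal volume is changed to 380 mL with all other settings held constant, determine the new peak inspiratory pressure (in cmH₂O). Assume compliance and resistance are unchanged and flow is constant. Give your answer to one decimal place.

14.8

Flow: 59 L/min ÷ 60 = 0.9833 L/s.
PIP = Vt/C + R·V̇ + PEEP (constant-flow equation of motion).
Only the elastic term changes: ΔPIP = ΔVt / C = (380 − 585) / 55.7 = -3.68 cmH2O.
Original PIP = 585/55.7 + 7.1×0.9833 + 1 = 18.484 cmH2O; new PIP = 18.484 + (-3.68) = 14.804 cmH2O.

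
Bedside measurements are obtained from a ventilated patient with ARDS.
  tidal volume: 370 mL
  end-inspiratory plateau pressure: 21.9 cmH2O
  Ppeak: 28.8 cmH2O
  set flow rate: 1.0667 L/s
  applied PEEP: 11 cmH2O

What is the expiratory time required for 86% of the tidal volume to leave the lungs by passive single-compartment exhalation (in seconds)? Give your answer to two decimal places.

R = (PIP − Pplat)/V̇ = (28.8 − 21.9) / 1.0667 = 6.9/1.0667 = 6.469 cmH2O·s/L.
C = Vt/(Pplat − PEEP) = 370.0 / (21.9 − 11) = 370.0/10.9 = 33.945 mL/cmH2O.
τ = R × C = 6.469 × 0.03395 L/cmH2O = 0.2196 s.
t = −τ·ln(1 − 0.86) = −0.2196·ln(0.14) = 0.4318 s.

0.43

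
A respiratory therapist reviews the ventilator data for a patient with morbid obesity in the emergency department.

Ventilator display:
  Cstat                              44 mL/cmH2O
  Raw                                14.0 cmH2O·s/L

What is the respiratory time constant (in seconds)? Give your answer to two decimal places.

τ = R × C = 14.0 × 44 mL/cmH2O = 14.0 × 0.044 L/cmH2O = 0.616 s.

0.62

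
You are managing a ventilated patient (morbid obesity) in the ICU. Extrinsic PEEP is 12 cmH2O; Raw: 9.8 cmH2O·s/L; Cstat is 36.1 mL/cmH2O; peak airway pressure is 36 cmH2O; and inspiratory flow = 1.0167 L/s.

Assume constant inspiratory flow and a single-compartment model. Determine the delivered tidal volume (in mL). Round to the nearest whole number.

507

Equation of motion (constant flow): PIP = Vt/C + R·V̇ + PEEP.
Vt/C = PIP − R·V̇ − PEEP = 36 − 9.964 − 12 = 14.036 cmH2O.
Vt = C × 14.036 = 36.1 × 14.036 = 506.7 mL.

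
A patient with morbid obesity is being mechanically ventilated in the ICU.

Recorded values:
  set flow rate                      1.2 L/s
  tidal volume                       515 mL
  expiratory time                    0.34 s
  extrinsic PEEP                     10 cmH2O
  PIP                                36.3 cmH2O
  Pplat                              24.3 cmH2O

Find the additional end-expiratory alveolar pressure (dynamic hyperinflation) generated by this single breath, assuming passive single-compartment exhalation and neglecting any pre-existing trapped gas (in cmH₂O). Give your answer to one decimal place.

R = (PIP − Pplat)/V̇ = (36.3 − 24.3) / 1.2 = 12.0/1.2 = 10.0 cmH2O·s/L.
C = Vt/(Pplat − PEEP) = 515.0 / (24.3 − 10) = 515.0/14.3 = 36.014 mL/cmH2O.
τ = R × C = 10.0 × 0.03601 L/cmH2O = 0.3601 s.
Fraction remaining = e^(−Te/τ) = e^(−0.34/0.3601) = 0.389; trapped volume = 515.0 × 0.389 = 200.34 mL.
Additional alveolar pressure from trapping ≈ V_trapped / C = 200.34 / 36.014 = 5.563 cmH2O.

5.6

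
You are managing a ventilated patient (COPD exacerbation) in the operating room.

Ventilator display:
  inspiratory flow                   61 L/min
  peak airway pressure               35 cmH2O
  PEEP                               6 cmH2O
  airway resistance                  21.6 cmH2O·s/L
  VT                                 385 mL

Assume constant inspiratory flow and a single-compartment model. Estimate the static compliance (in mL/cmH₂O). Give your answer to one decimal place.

Flow: 61 L/min ÷ 60 = 1.0167 L/s.
Equation of motion (constant flow): PIP = Vt/C + R·V̇ + PEEP.
Vt/C = PIP − R·V̇ − PEEP = 35 − 21.6×1.0167 − 6 = 35 − 21.961 − 6 = 7.039 cmH2O.
C = Vt / 7.039 = 385 / 7.039 = 54.695 mL/cmH2O.

54.7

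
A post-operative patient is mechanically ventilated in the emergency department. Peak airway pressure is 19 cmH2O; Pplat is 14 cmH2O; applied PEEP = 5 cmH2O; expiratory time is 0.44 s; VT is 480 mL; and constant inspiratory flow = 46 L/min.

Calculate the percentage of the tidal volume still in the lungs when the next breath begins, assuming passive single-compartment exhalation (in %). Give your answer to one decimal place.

28.2

Flow: 46 L/min ÷ 60 = 0.7667 L/s.
R = (PIP − Pplat)/V̇ = (19 − 14) / 0.7667 = 5.0/0.7667 = 6.521 cmH2O·s/L.
C = Vt/(Pplat − PEEP) = 480.0 / (14 − 5) = 480.0/9.0 = 53.333 mL/cmH2O.
τ = R × C = 6.521 × 0.05333 L/cmH2O = 0.3478 s.
Fraction remaining at end-expiration = e^(−Te/τ) = e^(−0.44/0.3478) = 0.2822 → 28.22%.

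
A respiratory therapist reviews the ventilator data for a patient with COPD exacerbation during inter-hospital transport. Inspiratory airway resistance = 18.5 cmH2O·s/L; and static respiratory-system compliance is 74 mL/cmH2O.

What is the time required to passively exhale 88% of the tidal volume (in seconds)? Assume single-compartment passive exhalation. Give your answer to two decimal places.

2.90

τ = R × C = 18.5 × 74 mL/cmH2O = 18.5 × 0.074 L/cmH2O = 1.369 s.
Exhaled fraction f = 1 − e^(−t/τ) → t = −τ·ln(1 − f) = −1.369·ln(0.12) = 2.903 s.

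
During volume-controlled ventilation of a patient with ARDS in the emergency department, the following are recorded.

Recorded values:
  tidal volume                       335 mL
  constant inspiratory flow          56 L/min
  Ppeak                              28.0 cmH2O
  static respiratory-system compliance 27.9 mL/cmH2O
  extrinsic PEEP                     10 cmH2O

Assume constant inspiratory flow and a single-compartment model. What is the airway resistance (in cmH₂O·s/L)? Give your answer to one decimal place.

6.4

Flow: 56 L/min ÷ 60 = 0.9333 L/s.
Equation of motion (constant flow): PIP = Vt/C + R·V̇ + PEEP.
R·V̇ = PIP − Vt/C − PEEP = 28.0 − 335/27.9 − 10 = 28.0 − 12.007 − 10 = 5.993 cmH2O.
R = 5.993 / 0.9333 = 6.421 cmH2O·s/L.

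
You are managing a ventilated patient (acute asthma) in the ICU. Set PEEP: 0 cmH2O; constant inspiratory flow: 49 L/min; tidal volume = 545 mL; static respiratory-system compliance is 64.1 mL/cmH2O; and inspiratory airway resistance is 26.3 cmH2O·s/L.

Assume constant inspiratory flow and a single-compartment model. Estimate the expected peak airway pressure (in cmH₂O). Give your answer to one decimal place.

30.0

Flow: 49 L/min ÷ 60 = 0.8167 L/s.
Equation of motion (constant flow): PIP = Vt/C + R·V̇ + PEEP.
PIP = 545/64.1 + 26.3×0.8167 + 0 = 8.502 + 21.479 + 0 = 29.981 cmH2O.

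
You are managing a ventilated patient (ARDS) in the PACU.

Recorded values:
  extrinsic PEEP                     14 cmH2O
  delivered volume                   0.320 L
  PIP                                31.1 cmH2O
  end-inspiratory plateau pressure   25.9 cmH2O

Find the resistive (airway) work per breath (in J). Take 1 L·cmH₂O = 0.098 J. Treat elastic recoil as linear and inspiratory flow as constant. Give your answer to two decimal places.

0.16

With constant inspiratory flow the resistive pressure is constant at PIP − Pplat = 31.1 − 25.9 = 5.2 cmH2O, so resistive work = 5.2 × 0.320 = 1.664 L·cmH2O.
× 0.098 J/(L·cmH2O) → 0.1631 J.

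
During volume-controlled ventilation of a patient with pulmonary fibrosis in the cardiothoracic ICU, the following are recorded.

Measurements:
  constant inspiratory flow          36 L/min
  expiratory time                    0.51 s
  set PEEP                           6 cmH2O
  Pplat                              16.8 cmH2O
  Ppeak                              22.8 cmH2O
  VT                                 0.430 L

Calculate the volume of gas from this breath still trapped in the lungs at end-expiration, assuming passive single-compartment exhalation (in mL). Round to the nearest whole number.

Flow: 36 L/min ÷ 60 = 0.6 L/s.
R = (PIP − Pplat)/V̇ = (22.8 − 16.8) / 0.6 = 6.0/0.6 = 10.0 cmH2O·s/L.
C = Vt/(Pplat − PEEP) = 430.0 / (16.8 − 6) = 430.0/10.8 = 39.815 mL/cmH2O.
τ = R × C = 10.0 × 0.03982 L/cmH2O = 0.3982 s.
Fraction remaining = e^(−Te/τ) = e^(−0.51/0.3982) = 0.2778.
Trapped volume = 430.0 × 0.2778 = 119.45 mL.

119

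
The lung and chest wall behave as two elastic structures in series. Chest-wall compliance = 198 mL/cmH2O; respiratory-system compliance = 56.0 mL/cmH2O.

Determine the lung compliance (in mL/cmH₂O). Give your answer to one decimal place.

78.1

1/CL = 1/Crs − 1/Ccw.
1/CL = 1/56.0 − 1/198 = 0.01281.
CL = 78.064 mL/cmH2O.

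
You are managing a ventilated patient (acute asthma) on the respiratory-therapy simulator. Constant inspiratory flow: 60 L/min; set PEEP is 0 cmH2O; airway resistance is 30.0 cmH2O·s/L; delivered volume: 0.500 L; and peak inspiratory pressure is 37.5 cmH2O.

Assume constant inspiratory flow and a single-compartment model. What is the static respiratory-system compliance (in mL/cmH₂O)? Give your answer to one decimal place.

Flow: 60 L/min ÷ 60 = 1 L/s.
Equation of motion (constant flow): PIP = Vt/C + R·V̇ + PEEP.
Vt/C = PIP − R·V̇ − PEEP = 37.5 − 30.0×1 − 0 = 37.5 − 30.0 − 0 = 7.5 cmH2O.
C = Vt / 7.5 = 500 / 7.5 = 66.667 mL/cmH2O.

66.7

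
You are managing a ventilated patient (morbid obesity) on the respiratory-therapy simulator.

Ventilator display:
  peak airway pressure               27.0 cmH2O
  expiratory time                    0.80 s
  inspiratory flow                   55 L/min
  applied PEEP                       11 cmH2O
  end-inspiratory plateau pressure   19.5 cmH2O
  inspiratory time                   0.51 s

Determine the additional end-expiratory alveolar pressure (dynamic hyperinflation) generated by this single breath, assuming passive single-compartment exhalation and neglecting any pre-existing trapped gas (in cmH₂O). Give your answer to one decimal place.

Flow: 55 L/min ÷ 60 = 0.9167 L/s.
Vt = flow × Ti = 0.9167 L/s × 0.51 s × 1000 mL/L = 467.52 mL.
R = (PIP − Pplat)/V̇ = (27.0 − 19.5) / 0.9167 = 7.5/0.9167 = 8.182 cmH2O·s/L.
C = Vt/(Pplat − PEEP) = 467.52 / (19.5 − 11) = 467.52/8.5 = 55.002 mL/cmH2O.
τ = R × C = 8.182 × 0.055 L/cmH2O = 0.45 s.
Fraction remaining = e^(−Te/τ) = e^(−0.80/0.45) = 0.169; trapped volume = 467.52 × 0.169 = 79.011 mL.
Additional alveolar pressure from trapping ≈ V_trapped / C = 79.011 / 55.002 = 1.437 cmH2O.

1.4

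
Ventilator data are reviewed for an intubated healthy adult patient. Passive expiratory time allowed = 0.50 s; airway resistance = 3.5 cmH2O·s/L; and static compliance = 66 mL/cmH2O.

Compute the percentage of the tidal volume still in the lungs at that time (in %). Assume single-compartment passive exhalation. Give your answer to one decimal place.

τ = R × C = 3.5 × 66 mL/cmH2O = 3.5 × 0.066 L/cmH2O = 0.231 s.
Passive exhalation: V(t)/V₀ = e^(−t/τ) = e^(−0.50/0.231) = 0.1148.
Fraction remaining = 0.1148 → 11.48%.

11.5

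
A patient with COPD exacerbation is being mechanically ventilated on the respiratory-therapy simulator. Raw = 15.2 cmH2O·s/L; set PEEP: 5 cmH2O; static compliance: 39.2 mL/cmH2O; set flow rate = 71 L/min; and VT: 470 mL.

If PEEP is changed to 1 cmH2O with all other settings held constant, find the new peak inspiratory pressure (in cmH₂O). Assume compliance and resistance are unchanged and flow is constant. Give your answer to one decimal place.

Flow: 71 L/min ÷ 60 = 1.1833 L/s.
PIP = Vt/C + R·V̇ + PEEP (constant-flow equation of motion).
Only the baseline term changes: ΔPIP = ΔPEEP = 1 − 5 = -4.0 cmH2O.
Original PIP = 470/39.2 + 15.2×1.1833 + 5 = 34.976 cmH2O; new PIP = 34.976 + (-4.0) = 30.976 cmH2O.

31.0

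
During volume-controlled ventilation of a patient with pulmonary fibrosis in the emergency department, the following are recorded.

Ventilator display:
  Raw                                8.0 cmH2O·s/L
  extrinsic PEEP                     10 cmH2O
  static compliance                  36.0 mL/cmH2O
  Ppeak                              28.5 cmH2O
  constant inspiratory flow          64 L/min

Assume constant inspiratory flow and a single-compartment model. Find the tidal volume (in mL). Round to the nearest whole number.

Flow: 64 L/min ÷ 60 = 1.0667 L/s.
Equation of motion (constant flow): PIP = Vt/C + R·V̇ + PEEP.
Vt/C = PIP − R·V̇ − PEEP = 28.5 − 8.534 − 10 = 9.966 cmH2O.
Vt = C × 9.966 = 36.0 × 9.966 = 358.78 mL.

359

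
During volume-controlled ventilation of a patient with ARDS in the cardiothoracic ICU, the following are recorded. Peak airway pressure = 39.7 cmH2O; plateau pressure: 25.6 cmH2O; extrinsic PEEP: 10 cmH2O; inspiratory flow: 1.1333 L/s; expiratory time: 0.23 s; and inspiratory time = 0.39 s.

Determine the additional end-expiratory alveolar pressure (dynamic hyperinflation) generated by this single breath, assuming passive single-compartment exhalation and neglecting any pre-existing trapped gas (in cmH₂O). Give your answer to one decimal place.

8.1

Vt = flow × Ti = 1.1333 L/s × 0.39 s × 1000 mL/L = 441.99 mL.
R = (PIP − Pplat)/V̇ = (39.7 − 25.6) / 1.1333 = 14.1/1.1333 = 12.442 cmH2O·s/L.
C = Vt/(Pplat − PEEP) = 441.99 / (25.6 − 10) = 441.99/15.6 = 28.333 mL/cmH2O.
τ = R × C = 12.442 × 0.02833 L/cmH2O = 0.3525 s.
Fraction remaining = e^(−Te/τ) = e^(−0.23/0.3525) = 0.5208; trapped volume = 441.99 × 0.5208 = 230.19 mL.
Additional alveolar pressure from trapping ≈ V_trapped / C = 230.19 / 28.333 = 8.124 cmH2O.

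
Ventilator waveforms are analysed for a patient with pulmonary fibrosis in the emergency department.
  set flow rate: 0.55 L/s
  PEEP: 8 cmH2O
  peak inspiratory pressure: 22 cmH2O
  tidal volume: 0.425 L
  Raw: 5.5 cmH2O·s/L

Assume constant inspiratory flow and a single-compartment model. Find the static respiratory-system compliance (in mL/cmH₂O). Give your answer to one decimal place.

Equation of motion (constant flow): PIP = Vt/C + R·V̇ + PEEP.
Vt/C = PIP − R·V̇ − PEEP = 22 − 5.5×0.55 − 8 = 22 − 3.025 − 8 = 10.975 cmH2O.
C = Vt / 10.975 = 425 / 10.975 = 38.724 mL/cmH2O.

38.7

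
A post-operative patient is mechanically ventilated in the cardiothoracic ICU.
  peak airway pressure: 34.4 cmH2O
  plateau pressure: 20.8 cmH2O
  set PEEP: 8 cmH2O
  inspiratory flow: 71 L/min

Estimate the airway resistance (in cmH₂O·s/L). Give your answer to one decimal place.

Flow: 71 L/min ÷ 60 = 1.1833 L/s.
Raw = (PIP − Pplat) / flow = (34.4 − 20.8) / 1.1833 = 13.6 / 1.1833 = 11.493 cmH2O·s/L.

11.5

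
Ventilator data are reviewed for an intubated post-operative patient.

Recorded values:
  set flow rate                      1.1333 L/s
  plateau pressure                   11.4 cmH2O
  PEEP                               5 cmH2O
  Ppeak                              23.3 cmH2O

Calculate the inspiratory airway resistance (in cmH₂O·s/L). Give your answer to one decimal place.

10.5

Raw = (PIP − Pplat) / flow = (23.3 − 11.4) / 1.1333 = 11.9 / 1.1333 = 10.5 cmH2O·s/L.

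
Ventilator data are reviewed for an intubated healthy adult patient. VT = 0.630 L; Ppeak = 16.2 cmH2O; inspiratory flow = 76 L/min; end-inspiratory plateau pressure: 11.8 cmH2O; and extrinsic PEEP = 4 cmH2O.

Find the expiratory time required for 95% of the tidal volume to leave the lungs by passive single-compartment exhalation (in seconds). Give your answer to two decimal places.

0.84

Flow: 76 L/min ÷ 60 = 1.2667 L/s.
R = (PIP − Pplat)/V̇ = (16.2 − 11.8) / 1.2667 = 4.4/1.2667 = 3.474 cmH2O·s/L.
C = Vt/(Pplat − PEEP) = 630.0 / (11.8 − 4) = 630.0/7.8 = 80.769 mL/cmH2O.
τ = R × C = 3.474 × 0.08077 L/cmH2O = 0.2806 s.
t = −τ·ln(1 − 0.95) = −0.2806·ln(0.05) = 0.8406 s.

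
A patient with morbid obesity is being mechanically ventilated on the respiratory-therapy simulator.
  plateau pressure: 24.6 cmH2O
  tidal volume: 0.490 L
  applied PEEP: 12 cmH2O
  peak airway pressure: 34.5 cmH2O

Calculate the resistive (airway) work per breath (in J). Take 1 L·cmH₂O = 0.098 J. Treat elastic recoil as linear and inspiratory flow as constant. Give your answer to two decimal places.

0.48

With constant inspiratory flow the resistive pressure is constant at PIP − Pplat = 34.5 − 24.6 = 9.9 cmH2O, so resistive work = 9.9 × 0.490 = 4.851 L·cmH2O.
× 0.098 J/(L·cmH2O) → 0.4754 J.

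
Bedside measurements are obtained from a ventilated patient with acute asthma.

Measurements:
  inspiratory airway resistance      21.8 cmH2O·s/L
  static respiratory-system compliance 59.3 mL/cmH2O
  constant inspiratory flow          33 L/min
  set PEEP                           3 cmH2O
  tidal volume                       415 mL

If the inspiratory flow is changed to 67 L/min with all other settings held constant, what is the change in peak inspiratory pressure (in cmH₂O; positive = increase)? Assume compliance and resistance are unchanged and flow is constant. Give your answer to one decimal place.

Flow: 33 L/min ÷ 60 = 0.55 L/s.
New flow: 67 L/min ÷ 60 = 1.1167 L/s.
PIP = Vt/C + R·V̇ + PEEP (constant-flow equation of motion).
Only the resistive term changes: ΔPIP = R × ΔV̇ = 21.8 × (1.1167 − 0.55) = 21.8 × 0.5667 = 12.354 cmH2O.

12.4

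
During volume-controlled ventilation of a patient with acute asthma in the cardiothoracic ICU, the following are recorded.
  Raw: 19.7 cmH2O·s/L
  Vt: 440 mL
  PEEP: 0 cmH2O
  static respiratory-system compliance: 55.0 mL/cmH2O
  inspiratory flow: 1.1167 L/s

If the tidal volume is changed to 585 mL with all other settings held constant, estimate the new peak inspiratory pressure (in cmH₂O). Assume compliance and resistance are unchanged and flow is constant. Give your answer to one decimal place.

32.6

PIP = Vt/C + R·V̇ + PEEP (constant-flow equation of motion).
Only the elastic term changes: ΔPIP = ΔVt / C = (585 − 440) / 55.0 = 2.636 cmH2O.
Original PIP = 440/55.0 + 19.7×1.1167 + 0 = 29.999 cmH2O; new PIP = 29.999 + (2.636) = 32.635 cmH2O.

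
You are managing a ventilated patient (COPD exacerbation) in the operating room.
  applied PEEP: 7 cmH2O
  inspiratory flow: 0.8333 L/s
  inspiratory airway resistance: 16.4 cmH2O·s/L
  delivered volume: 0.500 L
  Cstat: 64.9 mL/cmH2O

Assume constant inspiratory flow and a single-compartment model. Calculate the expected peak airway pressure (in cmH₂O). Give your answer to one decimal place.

Equation of motion (constant flow): PIP = Vt/C + R·V̇ + PEEP.
PIP = 500/64.9 + 16.4×0.8333 + 7 = 7.704 + 13.666 + 7 = 28.37 cmH2O.

28.4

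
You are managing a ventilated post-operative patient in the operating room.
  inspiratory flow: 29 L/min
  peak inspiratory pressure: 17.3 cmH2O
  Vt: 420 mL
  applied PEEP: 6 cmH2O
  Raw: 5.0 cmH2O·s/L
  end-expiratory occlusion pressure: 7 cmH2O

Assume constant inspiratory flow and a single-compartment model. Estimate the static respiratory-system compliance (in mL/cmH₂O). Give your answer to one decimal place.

Flow: 29 L/min ÷ 60 = 0.4833 L/s.
Total PEEP = 7 cmH2O (set 6 + intrinsic 1); this is the baseline alveolar pressure.
Equation of motion (constant flow): PIP = Vt/C + R·V̇ + PEEP.
Vt/C = PIP − R·V̇ − PEEP = 17.3 − 5.0×0.4833 − 7 = 17.3 − 2.417 − 7 = 7.883 cmH2O.
C = Vt / 7.883 = 420 / 7.883 = 53.279 mL/cmH2O.

53.3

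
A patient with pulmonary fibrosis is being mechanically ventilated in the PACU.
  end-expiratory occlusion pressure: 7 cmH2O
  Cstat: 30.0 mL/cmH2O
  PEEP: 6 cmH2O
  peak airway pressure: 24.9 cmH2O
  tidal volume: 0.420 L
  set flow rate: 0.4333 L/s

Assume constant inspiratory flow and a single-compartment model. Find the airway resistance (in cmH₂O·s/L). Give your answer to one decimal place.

9.0

Total PEEP = 7 cmH2O (set 6 + intrinsic 1); this is the baseline alveolar pressure.
Equation of motion (constant flow): PIP = Vt/C + R·V̇ + PEEP.
R·V̇ = PIP − Vt/C − PEEP = 24.9 − 420/30.0 − 7 = 24.9 − 14.0 − 7 = 3.9 cmH2O.
R = 3.9 / 0.4333 = 9.001 cmH2O·s/L.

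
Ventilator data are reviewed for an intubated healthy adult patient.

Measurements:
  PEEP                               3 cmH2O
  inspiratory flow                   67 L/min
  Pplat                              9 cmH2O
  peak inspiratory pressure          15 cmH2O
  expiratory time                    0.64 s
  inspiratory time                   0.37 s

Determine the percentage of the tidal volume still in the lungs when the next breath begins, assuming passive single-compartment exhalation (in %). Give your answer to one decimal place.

17.7

Flow: 67 L/min ÷ 60 = 1.1167 L/s.
Vt = flow × Ti = 1.1167 L/s × 0.37 s × 1000 mL/L = 413.18 mL.
R = (PIP − Pplat)/V̇ = (15 − 9) / 1.1167 = 6.0/1.1167 = 5.373 cmH2O·s/L.
C = Vt/(Pplat − PEEP) = 413.18 / (9 − 3) = 413.18/6.0 = 68.863 mL/cmH2O.
τ = R × C = 5.373 × 0.06886 L/cmH2O = 0.37 s.
Fraction remaining at end-expiration = e^(−Te/τ) = e^(−0.64/0.37) = 0.1773 → 17.73%.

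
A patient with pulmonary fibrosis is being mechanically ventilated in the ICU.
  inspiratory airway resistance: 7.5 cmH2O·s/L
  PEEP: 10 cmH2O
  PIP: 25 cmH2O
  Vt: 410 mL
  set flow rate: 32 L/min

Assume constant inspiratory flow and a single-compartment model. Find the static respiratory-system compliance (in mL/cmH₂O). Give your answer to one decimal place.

Flow: 32 L/min ÷ 60 = 0.5333 L/s.
Equation of motion (constant flow): PIP = Vt/C + R·V̇ + PEEP.
Vt/C = PIP − R·V̇ − PEEP = 25 − 7.5×0.5333 − 10 = 25 − 4.0 − 10 = 11.0 cmH2O.
C = Vt / 11.0 = 410 / 11.0 = 37.273 mL/cmH2O.

37.3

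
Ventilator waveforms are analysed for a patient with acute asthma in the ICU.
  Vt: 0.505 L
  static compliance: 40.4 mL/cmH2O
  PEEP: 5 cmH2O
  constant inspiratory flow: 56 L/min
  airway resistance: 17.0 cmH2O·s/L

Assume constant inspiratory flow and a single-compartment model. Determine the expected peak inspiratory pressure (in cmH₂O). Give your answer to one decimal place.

33.4

Flow: 56 L/min ÷ 60 = 0.9333 L/s.
Equation of motion (constant flow): PIP = Vt/C + R·V̇ + PEEP.
PIP = 505/40.4 + 17.0×0.9333 + 5 = 12.5 + 15.866 + 5 = 33.366 cmH2O.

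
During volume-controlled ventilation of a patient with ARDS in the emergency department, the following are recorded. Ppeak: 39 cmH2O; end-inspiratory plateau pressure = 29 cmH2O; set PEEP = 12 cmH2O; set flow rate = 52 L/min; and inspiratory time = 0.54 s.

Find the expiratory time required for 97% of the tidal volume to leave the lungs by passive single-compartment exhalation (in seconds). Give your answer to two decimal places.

1.11

Flow: 52 L/min ÷ 60 = 0.8667 L/s.
Vt = flow × Ti = 0.8667 L/s × 0.54 s × 1000 mL/L = 468.02 mL.
R = (PIP − Pplat)/V̇ = (39 − 29) / 0.8667 = 10.0/0.8667 = 11.538 cmH2O·s/L.
C = Vt/(Pplat − PEEP) = 468.02 / (29 − 12) = 468.02/17.0 = 27.531 mL/cmH2O.
τ = R × C = 11.538 × 0.02753 L/cmH2O = 0.3176 s.
t = −τ·ln(1 − 0.97) = −0.3176·ln(0.03) = 1.114 s.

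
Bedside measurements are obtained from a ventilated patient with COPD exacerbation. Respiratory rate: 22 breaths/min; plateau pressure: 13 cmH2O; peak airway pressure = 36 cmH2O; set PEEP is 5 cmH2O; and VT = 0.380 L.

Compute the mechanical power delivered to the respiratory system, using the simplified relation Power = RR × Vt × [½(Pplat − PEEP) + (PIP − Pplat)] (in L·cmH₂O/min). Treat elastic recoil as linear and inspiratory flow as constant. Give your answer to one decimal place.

Per-breath work = Vt × [½(Pplat−PEEP) + (PIP−Pplat)] = 0.380 × [0.5×8.0 + 23.0] = 0.380 × 27.0 = 10.26 L·cmH2O.
Power = 22 × 10.26 = 225.72 L·cmH2O/min.

225.7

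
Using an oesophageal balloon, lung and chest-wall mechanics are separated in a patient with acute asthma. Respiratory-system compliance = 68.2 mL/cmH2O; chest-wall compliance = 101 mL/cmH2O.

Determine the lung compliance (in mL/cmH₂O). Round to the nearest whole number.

1/CL = 1/Crs − 1/Ccw.
1/CL = 1/68.2 − 1/101 = 0.004762.
CL = 210.0 mL/cmH2O.

210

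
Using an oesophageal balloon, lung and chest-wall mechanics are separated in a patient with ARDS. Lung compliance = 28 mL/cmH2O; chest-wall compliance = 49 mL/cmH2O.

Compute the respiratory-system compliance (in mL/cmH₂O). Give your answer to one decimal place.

Lung and chest wall are elastances in series: 1/Crs = 1/CL + 1/Ccw.
1/Crs = 1/28 + 1/49 = 0.05612.
Crs = 17.819 mL/cmH2O.

17.8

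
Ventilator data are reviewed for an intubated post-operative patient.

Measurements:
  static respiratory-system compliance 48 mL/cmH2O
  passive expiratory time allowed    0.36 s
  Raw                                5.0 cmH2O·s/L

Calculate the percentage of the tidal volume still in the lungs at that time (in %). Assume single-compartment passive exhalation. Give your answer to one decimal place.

22.3

τ = R × C = 5.0 × 48 mL/cmH2O = 5.0 × 0.048 L/cmH2O = 0.24 s.
Passive exhalation: V(t)/V₀ = e^(−t/τ) = e^(−0.36/0.24) = 0.2231.
Fraction remaining = 0.2231 → 22.31%.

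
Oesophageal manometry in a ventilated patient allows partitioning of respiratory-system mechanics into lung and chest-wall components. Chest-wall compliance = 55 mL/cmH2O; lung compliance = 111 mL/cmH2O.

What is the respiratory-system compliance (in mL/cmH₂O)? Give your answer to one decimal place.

36.8

Lung and chest wall are elastances in series: 1/Crs = 1/CL + 1/Ccw.
1/Crs = 1/111 + 1/55 = 0.02719.
Crs = 36.778 mL/cmH2O.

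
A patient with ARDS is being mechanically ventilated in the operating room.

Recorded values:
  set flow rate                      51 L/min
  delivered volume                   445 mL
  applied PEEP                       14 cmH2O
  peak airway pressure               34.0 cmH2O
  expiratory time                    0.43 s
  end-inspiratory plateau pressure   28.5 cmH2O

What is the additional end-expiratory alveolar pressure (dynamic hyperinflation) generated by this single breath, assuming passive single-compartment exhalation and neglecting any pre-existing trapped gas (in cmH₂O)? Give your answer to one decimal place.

Flow: 51 L/min ÷ 60 = 0.85 L/s.
R = (PIP − Pplat)/V̇ = (34.0 − 28.5) / 0.85 = 5.5/0.85 = 6.471 cmH2O·s/L.
C = Vt/(Pplat − PEEP) = 445.0 / (28.5 − 14) = 445.0/14.5 = 30.69 mL/cmH2O.
τ = R × C = 6.471 × 0.03069 L/cmH2O = 0.1986 s.
Fraction remaining = e^(−Te/τ) = e^(−0.43/0.1986) = 0.1147; trapped volume = 445.0 × 0.1147 = 51.042 mL.
Additional alveolar pressure from trapping ≈ V_trapped / C = 51.042 / 30.69 = 1.663 cmH2O.

1.7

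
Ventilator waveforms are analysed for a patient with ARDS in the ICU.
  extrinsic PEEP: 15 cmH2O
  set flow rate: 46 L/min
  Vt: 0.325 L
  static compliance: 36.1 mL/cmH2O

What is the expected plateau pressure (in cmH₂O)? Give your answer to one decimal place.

24.0

Pplat = PEEP + Vt / Cstat = 15 + 325 / 36.1 = 15 + 9.003 = 24.003 cmH2O.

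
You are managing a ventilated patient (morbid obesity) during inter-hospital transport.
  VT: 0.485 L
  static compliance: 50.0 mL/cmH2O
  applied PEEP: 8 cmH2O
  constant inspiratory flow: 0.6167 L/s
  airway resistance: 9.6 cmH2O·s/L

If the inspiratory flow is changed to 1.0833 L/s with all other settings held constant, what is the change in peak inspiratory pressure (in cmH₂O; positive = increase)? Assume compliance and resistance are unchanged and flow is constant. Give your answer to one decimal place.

4.5

PIP = Vt/C + R·V̇ + PEEP (constant-flow equation of motion).
Only the resistive term changes: ΔPIP = R × ΔV̇ = 9.6 × (1.0833 − 0.6167) = 9.6 × 0.4666 = 4.479 cmH2O.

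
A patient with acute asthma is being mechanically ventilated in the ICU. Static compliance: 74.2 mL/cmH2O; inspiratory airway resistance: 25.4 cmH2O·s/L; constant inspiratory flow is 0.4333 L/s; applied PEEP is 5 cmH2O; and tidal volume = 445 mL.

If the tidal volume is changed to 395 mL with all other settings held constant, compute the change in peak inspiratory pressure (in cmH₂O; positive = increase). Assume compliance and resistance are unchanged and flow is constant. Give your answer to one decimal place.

-0.7

PIP = Vt/C + R·V̇ + PEEP (constant-flow equation of motion).
Only the elastic term changes: ΔPIP = ΔVt / C = (395 − 445) / 74.2 = -0.6739 cmH2O.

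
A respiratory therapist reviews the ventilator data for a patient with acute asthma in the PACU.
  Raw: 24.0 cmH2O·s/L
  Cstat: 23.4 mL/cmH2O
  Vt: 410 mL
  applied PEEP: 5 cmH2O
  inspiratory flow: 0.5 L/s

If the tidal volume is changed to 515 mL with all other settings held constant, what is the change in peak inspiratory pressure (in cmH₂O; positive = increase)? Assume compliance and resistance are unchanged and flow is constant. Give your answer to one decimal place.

PIP = Vt/C + R·V̇ + PEEP (constant-flow equation of motion).
Only the elastic term changes: ΔPIP = ΔVt / C = (515 − 410) / 23.4 = 4.487 cmH2O.

4.5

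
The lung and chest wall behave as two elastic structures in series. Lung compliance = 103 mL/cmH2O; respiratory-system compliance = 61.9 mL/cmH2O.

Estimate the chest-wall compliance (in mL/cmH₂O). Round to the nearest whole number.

1/Ccw = 1/Crs − 1/CL.
1/Ccw = 1/61.9 − 1/103 = 0.006446.
Ccw = 155.13 mL/cmH2O.

155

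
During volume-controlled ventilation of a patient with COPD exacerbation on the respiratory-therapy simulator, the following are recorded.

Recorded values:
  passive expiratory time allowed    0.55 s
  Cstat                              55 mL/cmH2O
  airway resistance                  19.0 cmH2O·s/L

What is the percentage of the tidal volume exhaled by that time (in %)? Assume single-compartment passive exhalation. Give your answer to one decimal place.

τ = R × C = 19.0 × 55 mL/cmH2O = 19.0 × 0.055 L/cmH2O = 1.045 s.
Passive exhalation: V(t)/V₀ = e^(−t/τ) = e^(−0.55/1.045) = 0.5908.
Fraction exhaled = 1 − 0.5908 = 0.4092 → 40.92%.

40.9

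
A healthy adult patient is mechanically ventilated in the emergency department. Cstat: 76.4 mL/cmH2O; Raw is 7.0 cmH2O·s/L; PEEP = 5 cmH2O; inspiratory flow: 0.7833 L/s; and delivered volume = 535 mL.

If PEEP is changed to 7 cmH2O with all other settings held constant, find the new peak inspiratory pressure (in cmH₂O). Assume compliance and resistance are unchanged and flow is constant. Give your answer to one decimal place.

19.5

PIP = Vt/C + R·V̇ + PEEP (constant-flow equation of motion).
Only the baseline term changes: ΔPIP = ΔPEEP = 7 − 5 = 2.0 cmH2O.
Original PIP = 535/76.4 + 7.0×0.7833 + 5 = 17.486 cmH2O; new PIP = 17.486 + (2.0) = 19.486 cmH2O.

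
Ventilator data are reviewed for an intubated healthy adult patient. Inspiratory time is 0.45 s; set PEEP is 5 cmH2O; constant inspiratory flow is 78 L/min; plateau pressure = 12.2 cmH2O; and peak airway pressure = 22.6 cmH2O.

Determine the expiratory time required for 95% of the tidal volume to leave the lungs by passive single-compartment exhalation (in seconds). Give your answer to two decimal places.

1.95

Flow: 78 L/min ÷ 60 = 1.3 L/s.
Vt = flow × Ti = 1.3 L/s × 0.45 s × 1000 mL/L = 585.0 mL.
R = (PIP − Pplat)/V̇ = (22.6 − 12.2) / 1.3 = 10.4/1.3 = 8.0 cmH2O·s/L.
C = Vt/(Pplat − PEEP) = 585.0 / (12.2 − 5) = 585.0/7.2 = 81.25 mL/cmH2O.
τ = R × C = 8.0 × 0.08125 L/cmH2O = 0.65 s.
t = −τ·ln(1 − 0.95) = −0.65·ln(0.05) = 1.947 s.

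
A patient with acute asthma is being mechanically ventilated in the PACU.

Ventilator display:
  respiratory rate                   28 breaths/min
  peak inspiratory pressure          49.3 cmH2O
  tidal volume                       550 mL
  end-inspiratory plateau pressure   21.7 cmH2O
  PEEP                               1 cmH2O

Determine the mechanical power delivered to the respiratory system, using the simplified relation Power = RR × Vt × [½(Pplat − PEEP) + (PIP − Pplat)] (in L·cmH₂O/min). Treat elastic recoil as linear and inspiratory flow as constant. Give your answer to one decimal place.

Per-breath work = Vt × [½(Pplat−PEEP) + (PIP−Pplat)] = 0.550 × [0.5×20.7 + 27.6] = 0.550 × 37.95 = 20.873 L·cmH2O.
Power = 28 × 20.873 = 584.44 L·cmH2O/min.

584.4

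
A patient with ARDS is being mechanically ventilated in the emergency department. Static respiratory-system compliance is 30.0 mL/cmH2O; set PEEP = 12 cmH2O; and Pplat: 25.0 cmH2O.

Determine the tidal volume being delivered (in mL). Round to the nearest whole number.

390

Vt = Cstat × (Pplat − PEEP) = 30.0 × (25.0 − 12) = 30.0 × 13.0 = 390.0 mL.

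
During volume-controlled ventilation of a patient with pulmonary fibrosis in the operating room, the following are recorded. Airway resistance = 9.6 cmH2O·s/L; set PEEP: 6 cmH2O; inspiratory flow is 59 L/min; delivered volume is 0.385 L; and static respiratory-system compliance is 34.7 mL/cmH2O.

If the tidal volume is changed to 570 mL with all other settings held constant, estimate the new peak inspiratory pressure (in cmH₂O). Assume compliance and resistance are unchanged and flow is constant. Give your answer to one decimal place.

Flow: 59 L/min ÷ 60 = 0.9833 L/s.
PIP = Vt/C + R·V̇ + PEEP (constant-flow equation of motion).
Only the elastic term changes: ΔPIP = ΔVt / C = (570 − 385) / 34.7 = 5.331 cmH2O.
Original PIP = 385/34.7 + 9.6×0.9833 + 6 = 26.535 cmH2O; new PIP = 26.535 + (5.331) = 31.866 cmH2O.

31.9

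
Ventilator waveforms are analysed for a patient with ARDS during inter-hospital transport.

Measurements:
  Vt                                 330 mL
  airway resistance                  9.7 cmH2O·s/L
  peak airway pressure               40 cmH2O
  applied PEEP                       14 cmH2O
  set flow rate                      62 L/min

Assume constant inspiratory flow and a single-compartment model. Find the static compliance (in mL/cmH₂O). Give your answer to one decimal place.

Flow: 62 L/min ÷ 60 = 1.0333 L/s.
Equation of motion (constant flow): PIP = Vt/C + R·V̇ + PEEP.
Vt/C = PIP − R·V̇ − PEEP = 40 − 9.7×1.0333 − 14 = 40 − 10.023 − 14 = 15.977 cmH2O.
C = Vt / 15.977 = 330 / 15.977 = 20.655 mL/cmH2O.

20.7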